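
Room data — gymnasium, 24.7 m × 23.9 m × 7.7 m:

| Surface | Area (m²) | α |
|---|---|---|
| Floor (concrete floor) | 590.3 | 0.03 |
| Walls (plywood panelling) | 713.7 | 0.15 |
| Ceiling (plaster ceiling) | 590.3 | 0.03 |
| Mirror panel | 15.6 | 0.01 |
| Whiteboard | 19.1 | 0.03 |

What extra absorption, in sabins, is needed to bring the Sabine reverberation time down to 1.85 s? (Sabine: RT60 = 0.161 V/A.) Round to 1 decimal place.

252.4 sabins

Equivalent absorption area: A₁ = 590.3*0.03 + 713.7*0.15 + 590.3*0.03 + 15.6*0.01 + 19.1*0.03 = 143.202 m².
For T = 1.85 s, need A₂ = 0.161·V/T = 0.161·4545.541/1.85 = 395.585 sabins.
Shortfall: 395.585 − 143.202 = 252.4 sabins.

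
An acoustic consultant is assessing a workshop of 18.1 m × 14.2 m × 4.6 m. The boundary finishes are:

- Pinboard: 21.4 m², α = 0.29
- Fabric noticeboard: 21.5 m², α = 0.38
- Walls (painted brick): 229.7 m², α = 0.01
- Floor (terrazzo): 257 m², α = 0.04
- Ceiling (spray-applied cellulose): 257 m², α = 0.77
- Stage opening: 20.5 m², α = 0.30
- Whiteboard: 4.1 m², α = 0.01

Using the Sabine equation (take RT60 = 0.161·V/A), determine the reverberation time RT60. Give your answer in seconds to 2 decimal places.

0.82 sec

Summing Sᵢαᵢ: 6.206 + 8.170 + 2.297 + 10.280 + 197.890 + 6.150 + 0.041 → A = 231.034 sabins.
Room volume: 1182.292 m³.
T = 0.161 V/A = 0.161·1182.292/231.034 = 0.82 s.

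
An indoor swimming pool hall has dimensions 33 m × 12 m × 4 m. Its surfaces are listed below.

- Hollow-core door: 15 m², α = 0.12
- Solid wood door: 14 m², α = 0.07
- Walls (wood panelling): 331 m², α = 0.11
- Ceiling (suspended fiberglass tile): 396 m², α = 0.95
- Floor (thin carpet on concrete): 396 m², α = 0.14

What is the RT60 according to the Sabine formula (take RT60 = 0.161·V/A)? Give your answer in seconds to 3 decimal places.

0.542 seconds

A = Σ Sᵢαᵢ = 15·0.12 + 14·0.07 + 331·0.11 + 396·0.95 + 396·0.14 = 470.830 sabins.
V = 33·12·4 = 1584 m³.
T = 0.161 V/A = 0.161·1584/470.830 = 0.542 s.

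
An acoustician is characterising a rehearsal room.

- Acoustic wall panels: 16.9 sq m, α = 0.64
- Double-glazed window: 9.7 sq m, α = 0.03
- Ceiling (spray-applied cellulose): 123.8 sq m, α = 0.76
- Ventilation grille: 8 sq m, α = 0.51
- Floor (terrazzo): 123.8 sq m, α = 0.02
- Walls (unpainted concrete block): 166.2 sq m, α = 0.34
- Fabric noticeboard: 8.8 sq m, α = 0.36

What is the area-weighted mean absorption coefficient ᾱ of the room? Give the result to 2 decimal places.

S = Σ Sᵢ = 16.9 + 9.7 + 123.8 + 8 + 123.8 + 166.2 + 8.8 = 457.2 sq m.
Weighted sum Σ Sα = 171.427.
ᾱ = 171.427 / 457.2 = 0.37.

0.37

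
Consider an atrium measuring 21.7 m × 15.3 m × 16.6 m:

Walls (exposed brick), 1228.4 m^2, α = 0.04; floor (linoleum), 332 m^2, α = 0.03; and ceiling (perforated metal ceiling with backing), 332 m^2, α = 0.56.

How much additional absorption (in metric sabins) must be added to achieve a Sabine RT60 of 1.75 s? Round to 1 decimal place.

262.0 sabins

A₁ = Σ Sᵢαᵢ = 1228.4·0.04 + 332·0.03 + 332·0.56 = 245.016 sabins.
V = 5511.366 m³. Required absorption A₂ = 0.161 × 5511.366 / 1.75 = 507.046 sabins.
ΔA = A₂ − A₁ = 507.046 − 245.016 = 262.0 sabins.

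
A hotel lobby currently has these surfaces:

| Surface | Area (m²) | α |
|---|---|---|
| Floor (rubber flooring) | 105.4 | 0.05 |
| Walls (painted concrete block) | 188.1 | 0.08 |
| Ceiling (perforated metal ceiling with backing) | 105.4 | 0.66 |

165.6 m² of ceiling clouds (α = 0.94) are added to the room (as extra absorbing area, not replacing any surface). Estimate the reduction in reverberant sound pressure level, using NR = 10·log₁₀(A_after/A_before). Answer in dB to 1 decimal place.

Summing Sᵢαᵢ: 5.270 + 15.048 + 69.564 → A_before = 89.882 sabins.
Treatment contributes 165.6·0.94 = 155.664 sabins.
A_after = 89.882 + 155.664 = 245.546 sabins.
NR = 10·log₁₀(245.546/89.882) = 4.4 dB.

4.4 dB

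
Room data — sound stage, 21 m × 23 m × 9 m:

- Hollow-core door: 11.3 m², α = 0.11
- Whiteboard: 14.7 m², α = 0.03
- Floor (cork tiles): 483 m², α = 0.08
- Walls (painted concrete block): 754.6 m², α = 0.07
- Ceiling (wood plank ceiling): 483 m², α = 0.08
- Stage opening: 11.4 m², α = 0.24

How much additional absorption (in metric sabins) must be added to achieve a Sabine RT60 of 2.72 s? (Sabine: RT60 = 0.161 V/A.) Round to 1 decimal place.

122.8 sabins

Summing Sᵢαᵢ: 1.243 + 0.441 + 38.640 + 52.822 + 38.640 + 2.736 → A₁ = 134.522 sabins.
Target A₂ = 0.161·4347/2.72 = 257.304 sabins (V = 4347 m³).
Shortfall: 257.304 − 134.522 = 122.8 sabins.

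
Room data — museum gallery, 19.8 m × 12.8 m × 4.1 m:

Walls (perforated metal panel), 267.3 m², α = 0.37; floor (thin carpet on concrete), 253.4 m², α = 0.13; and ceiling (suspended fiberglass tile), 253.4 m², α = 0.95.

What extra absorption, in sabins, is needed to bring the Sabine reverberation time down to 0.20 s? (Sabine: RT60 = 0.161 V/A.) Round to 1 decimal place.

Equivalent absorption area: A₁ = 267.3*0.37 + 253.4*0.13 + 253.4*0.95 = 372.573 m².
V = 1039.104 m³. Required absorption A₂ = 0.161 × 1039.104 / 0.20 = 836.479 sabins.
Additional absorption ΔA = 836.479 − 372.573 = 463.9 sabins.

463.9 sabins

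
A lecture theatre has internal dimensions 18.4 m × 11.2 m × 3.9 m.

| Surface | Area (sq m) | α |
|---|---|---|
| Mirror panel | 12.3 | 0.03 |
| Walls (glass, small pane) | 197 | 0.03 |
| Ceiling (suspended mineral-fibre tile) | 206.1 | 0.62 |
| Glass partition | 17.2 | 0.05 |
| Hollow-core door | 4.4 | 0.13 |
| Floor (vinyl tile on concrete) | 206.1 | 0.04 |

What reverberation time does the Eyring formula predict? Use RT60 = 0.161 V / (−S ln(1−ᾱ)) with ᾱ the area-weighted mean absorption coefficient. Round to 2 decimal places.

S = Σ Sᵢ = 643.1 sq m.
Σ(Sᵢαᵢ) = 12.3·0.03 + 197·0.03 + 206.1·0.62 + 17.2·0.05 + 4.4·0.13 + 206.1·0.04 = 143.737.
ᾱ = 143.737 / 643.1 = 0.2235.
−S·ln(1−ᾱ) = −643.1 × ln(1 − 0.2235) = 162.678.
V = 18.4 × 11.2 × 3.9 = 803.712 m³.
T = 0.161·V/[−S·ln(1−ᾱ)] = 0.161·803.712/162.678 = 0.80 s.

0.80 s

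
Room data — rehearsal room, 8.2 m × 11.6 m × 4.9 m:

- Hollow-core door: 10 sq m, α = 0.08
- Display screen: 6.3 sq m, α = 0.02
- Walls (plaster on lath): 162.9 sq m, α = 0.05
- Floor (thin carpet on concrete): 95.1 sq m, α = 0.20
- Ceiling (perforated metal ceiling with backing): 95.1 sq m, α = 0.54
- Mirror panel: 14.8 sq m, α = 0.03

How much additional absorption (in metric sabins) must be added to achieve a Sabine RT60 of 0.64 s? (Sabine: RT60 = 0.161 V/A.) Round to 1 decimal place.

37.4 sabins

Total absorption A₁ = 10*0.08 + 6.3*0.02 + 162.9*0.05 + 95.1*0.20 + 95.1*0.54 + 14.8*0.03
  = 0.800 + 0.126 + 8.145 + 19.020 + 51.354 + 0.444 = 79.889 sq m sabins.
Target A₂ = 0.161·466.088/0.64 = 117.250 sabins (V = 466.088 m³).
ΔA = A₂ − A₁ = 117.250 − 79.889 = 37.4 sabins.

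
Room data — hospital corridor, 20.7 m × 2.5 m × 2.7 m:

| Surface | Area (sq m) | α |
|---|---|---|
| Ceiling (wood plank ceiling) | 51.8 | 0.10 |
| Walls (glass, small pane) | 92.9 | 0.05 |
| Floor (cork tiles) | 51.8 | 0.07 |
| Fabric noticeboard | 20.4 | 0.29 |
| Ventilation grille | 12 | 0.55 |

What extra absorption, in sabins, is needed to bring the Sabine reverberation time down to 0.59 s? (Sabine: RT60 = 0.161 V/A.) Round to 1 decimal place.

12.2 sabins

Summing Sᵢαᵢ: 5.180 + 4.645 + 3.626 + 5.916 + 6.600 → A₁ = 25.967 sabins.
Target A₂ = 0.161·139.725/0.59 = 38.128 sabins (V = 139.725 m³).
Shortfall: 38.128 − 25.967 = 12.2 sabins.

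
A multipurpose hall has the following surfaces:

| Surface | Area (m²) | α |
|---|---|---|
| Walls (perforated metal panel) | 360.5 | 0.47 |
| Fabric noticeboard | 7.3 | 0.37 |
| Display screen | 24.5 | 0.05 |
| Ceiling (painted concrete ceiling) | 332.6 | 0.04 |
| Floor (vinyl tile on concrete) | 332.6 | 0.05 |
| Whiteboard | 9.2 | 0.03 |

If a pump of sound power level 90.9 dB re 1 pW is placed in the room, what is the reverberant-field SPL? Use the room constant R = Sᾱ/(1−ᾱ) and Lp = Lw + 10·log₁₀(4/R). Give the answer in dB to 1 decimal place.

Σ(Sᵢαᵢ) = 360.5·0.47 + 7.3·0.37 + 24.5·0.05 + 332.6·0.04 + 332.6·0.05 + 9.2·0.03 = 203.571; total area S = 1066.7 m².
ᾱ = 203.571/1066.7 = 0.1908; R = Sᾱ/(1−ᾱ) = 203.571/(1−0.1908) = 251.571 m².
Lp = 90.9 + 10·log₁₀(4/251.571) = 90.9 + (-17.99) = 72.9 dB.

72.9 dB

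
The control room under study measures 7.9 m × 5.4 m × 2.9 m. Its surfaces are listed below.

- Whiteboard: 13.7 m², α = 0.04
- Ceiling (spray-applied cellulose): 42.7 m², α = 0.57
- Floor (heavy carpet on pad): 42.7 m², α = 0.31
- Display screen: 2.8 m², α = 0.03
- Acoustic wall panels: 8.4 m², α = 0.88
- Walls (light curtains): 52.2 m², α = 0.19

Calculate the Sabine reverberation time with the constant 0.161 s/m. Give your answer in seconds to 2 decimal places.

0.36 s

Total absorption A = 13.7·0.04 + 42.7·0.57 + 42.7·0.31 + 2.8·0.03 + 8.4·0.88 + 52.2·0.19
  = 0.548 + 24.339 + 13.237 + 0.084 + 7.392 + 9.918 = 55.518 m² sabins.
V = 7.9·5.4·2.9 = 123.714 m³.
T = 0.161 V/A = 0.161·123.714/55.518 = 0.36 s.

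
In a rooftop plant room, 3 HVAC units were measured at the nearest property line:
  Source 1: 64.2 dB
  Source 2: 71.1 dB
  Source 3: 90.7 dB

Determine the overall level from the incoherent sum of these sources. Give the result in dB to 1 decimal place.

Converting to relative power and adding: 10^(64.2/10) + 10^(71.1/10) + 10^(90.7/10) = 1.19e+09.
Combined level = 10 log₁₀(1.19e+09) = 90.8 dB.

90.8 dB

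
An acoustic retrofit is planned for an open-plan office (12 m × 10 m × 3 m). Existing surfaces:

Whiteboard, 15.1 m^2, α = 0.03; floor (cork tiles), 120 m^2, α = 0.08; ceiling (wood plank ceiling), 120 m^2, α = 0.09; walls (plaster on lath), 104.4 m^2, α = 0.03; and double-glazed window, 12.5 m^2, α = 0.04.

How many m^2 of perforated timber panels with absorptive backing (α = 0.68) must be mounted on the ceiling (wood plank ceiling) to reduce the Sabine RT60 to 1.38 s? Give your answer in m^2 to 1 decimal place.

Summing Sᵢαᵢ: 0.453 + 9.600 + 10.800 + 3.132 + 0.500 → A₁ = 24.485 sabins.
V = 360 m³. Target absorption A₂ = 0.161 × 360 / 1.38 = 42.000 sabins.
ΔA needed = 42.000 − 24.485 = 17.515 sabins.
Each m^2 of panel replacing the ceiling (wood plank ceiling) adds (0.68 − 0.09) = 0.59 sabins.
Panel area = 17.515 / 0.59 = 29.7 m^2.

29.7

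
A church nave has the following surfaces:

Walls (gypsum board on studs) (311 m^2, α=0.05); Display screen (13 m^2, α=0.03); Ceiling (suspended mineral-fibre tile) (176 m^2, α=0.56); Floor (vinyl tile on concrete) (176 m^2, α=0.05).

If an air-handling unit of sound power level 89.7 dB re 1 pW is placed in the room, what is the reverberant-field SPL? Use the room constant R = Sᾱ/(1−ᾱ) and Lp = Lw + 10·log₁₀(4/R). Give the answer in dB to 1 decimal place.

A = 123.300 sabins; S = 676.0 m^2.
ᾱ = 123.300/676.0 = 0.1824; R = Sᾱ/(1−ᾱ) = 123.300/(1−0.1824) = 150.807 m^2.
Lp = 89.7 + 10·log₁₀(4/150.807) = 89.7 + (-15.76) = 73.9 dB.

73.9 dB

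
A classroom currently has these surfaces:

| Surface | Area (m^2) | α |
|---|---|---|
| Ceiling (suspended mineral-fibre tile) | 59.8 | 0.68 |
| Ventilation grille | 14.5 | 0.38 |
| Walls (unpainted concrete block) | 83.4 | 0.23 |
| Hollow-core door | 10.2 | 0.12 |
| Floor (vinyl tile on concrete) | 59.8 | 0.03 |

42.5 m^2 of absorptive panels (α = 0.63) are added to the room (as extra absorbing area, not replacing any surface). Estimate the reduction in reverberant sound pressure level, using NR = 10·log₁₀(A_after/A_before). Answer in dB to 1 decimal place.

Equivalent absorption area: A_before = 59.8×0.68 + 14.5×0.38 + 83.4×0.23 + 10.2×0.12 + 59.8×0.03 = 68.374 m^2.
Added absorption = 42.5 × 0.63 = 26.775 sabins.
A_after = 68.374 + 26.775 = 95.149 sabins.
NR = 10·log₁₀(95.149/68.374) = 1.4 dB.

1.4 dB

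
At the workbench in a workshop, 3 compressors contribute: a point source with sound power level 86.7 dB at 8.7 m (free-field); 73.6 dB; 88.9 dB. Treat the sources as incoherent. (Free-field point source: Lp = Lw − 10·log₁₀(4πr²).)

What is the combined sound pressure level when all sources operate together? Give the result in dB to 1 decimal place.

Source at 8.7 m: Lp = 86.7 − 10·log₁₀(4π·8.7²) = 86.7 − 10·log₁₀(951.149) = 56.9 dB.
Σ 10^(Lᵢ/10) = 7.996e+08.
Combined level = 10 log₁₀(7.996e+08) = 89.0 dB.

89.0 dB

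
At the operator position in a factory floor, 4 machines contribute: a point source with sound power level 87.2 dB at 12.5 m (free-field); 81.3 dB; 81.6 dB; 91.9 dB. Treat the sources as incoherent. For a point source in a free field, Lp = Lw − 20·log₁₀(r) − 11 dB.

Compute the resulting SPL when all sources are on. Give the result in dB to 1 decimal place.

92.6 dB

Source at 12.5 m: Lp = 87.2 − 20·log₁₀(12.5) − 11 = 54.3 dB.
Sum in the linear (power) domain: Σ 10^(Lᵢ/10) = 10^(54.3/10) + 10^(81.3/10) + 10^(81.6/10) + 10^(91.9/10) = 1.829e+09.
Combined level = 10 log₁₀(1.829e+09) = 92.6 dB.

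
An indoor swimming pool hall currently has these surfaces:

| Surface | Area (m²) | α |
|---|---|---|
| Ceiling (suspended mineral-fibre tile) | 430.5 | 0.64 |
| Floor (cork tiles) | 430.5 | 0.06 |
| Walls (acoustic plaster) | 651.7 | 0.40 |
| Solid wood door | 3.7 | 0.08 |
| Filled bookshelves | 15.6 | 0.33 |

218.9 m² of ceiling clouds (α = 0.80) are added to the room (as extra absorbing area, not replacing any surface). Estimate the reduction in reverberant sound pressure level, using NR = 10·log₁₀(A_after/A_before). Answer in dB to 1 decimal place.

1.2 dB

Equivalent absorption area: A_before = 430.5×0.64 + 430.5×0.06 + 651.7×0.40 + 3.7×0.08 + 15.6×0.33 = 567.474 m².
Added absorption = 218.9 × 0.80 = 175.120 sabins.
New total A_after = 742.594 sabins.
Reduction = 10 log₁₀(A_after/A_before) = 10 log₁₀(1.3086) = 1.2 dB.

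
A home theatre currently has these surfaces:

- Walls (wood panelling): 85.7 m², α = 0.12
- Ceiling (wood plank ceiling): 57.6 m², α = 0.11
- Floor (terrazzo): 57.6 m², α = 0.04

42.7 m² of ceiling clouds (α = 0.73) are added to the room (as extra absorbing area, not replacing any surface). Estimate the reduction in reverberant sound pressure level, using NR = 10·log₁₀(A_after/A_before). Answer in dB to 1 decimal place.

A_before = Σ Sᵢαᵢ = 85.7*0.12 + 57.6*0.11 + 57.6*0.04 = 18.924 sabins.
Treatment contributes 42.7·0.73 = 31.171 sabins.
New total A_after = 50.095 sabins.
Reduction = 10 log₁₀(A_after/A_before) = 10 log₁₀(2.6472) = 4.2 dB.

4.2 dB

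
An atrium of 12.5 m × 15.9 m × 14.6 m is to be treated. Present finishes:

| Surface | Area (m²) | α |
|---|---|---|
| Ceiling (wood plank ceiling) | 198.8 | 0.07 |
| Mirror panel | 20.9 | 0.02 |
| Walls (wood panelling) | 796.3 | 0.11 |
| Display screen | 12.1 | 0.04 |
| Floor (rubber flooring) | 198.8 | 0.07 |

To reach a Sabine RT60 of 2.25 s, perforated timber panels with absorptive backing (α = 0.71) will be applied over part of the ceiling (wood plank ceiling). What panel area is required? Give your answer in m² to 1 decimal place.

142.7

A₁ = Σ Sᵢαᵢ = 198.8*0.07 + 20.9*0.02 + 796.3*0.11 + 12.1*0.04 + 198.8*0.07 = 116.327 sabins.
V = 2901.75 m³. Target absorption A₂ = 0.161 × 2901.75 / 2.25 = 207.636 sabins.
ΔA needed = 207.636 − 116.327 = 91.309 sabins.
Net gain per m²: Δα = 0.71 − 0.07 = 0.64.
Area = ΔA/Δα = 91.309/0.64 = 142.7 m².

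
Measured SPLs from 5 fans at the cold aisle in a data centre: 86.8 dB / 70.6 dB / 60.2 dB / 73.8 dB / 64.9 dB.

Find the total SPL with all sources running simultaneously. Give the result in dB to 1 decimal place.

87.1 dB

Σ 10^(Lᵢ/10) = 5.182e+08.
Combined level = 10 log₁₀(5.182e+08) = 87.1 dB.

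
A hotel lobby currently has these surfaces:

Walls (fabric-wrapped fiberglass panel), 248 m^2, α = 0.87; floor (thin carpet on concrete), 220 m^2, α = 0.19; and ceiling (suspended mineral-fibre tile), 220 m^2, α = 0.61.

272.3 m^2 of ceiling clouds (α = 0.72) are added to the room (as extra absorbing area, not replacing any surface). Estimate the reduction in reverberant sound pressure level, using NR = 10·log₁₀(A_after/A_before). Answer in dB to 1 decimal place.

Total absorption A_before = 248·0.87 + 220·0.19 + 220·0.61
  = 215.760 + 41.800 + 134.200 = 391.760 m^2 sabins.
Treatment contributes 272.3·0.72 = 196.056 sabins.
A_after = 391.760 + 196.056 = 587.816 sabins.
Reduction = 10 log₁₀(A_after/A_before) = 10 log₁₀(1.5004) = 1.8 dB.

1.8 dB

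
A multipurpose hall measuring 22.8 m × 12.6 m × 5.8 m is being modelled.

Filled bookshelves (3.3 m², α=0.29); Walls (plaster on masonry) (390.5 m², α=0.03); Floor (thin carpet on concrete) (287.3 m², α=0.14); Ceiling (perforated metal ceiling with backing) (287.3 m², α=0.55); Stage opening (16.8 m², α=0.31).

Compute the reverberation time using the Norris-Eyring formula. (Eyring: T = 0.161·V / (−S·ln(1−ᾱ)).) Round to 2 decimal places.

1.10 seconds

S = Σ Sᵢ = 985.2 m².
Absorption A = 3.3·0.29 + 390.5·0.03 + 287.3·0.14 + 287.3·0.55 + 16.8·0.31 = 216.117 sabins.
Mean coefficient ᾱ = A/S = 0.2194.
Eyring denominator: −S ln(1−ᾱ) = 244.027.
V = 22.8 × 12.6 × 5.8 = 1666.224 m³.
T = 0.161·V/[−S·ln(1−ᾱ)] = 0.161·1666.224/244.027 = 1.10 s.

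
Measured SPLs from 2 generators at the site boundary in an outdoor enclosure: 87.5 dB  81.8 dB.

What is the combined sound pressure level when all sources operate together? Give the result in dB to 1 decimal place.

Sum in the linear (power) domain: Σ 10^(Lᵢ/10) = 10^(87.5/10) + 10^(81.8/10) = 7.137e+08.
Combined level = 10 log₁₀(7.137e+08) = 88.5 dB.

88.5 dB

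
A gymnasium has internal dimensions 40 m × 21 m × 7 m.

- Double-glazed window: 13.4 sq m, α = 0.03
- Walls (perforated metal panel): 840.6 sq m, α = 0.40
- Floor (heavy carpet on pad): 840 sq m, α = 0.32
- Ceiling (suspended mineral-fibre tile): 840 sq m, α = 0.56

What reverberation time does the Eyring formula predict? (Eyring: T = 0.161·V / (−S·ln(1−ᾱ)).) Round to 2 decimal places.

0.68 sec

Total surface area S = 13.4 + 840.6 + 840 + 840 = 2534.0 sq m.
Σ(Sᵢαᵢ) = 13.4×0.03 + 840.6×0.40 + 840×0.32 + 840×0.56 = 1075.842.
Mean coefficient ᾱ = A/S = 0.4246.
Eyring denominator: −S ln(1−ᾱ) = 1400.516.
V = 40 × 21 × 7 = 5880 m³.
RT60 = 0.161 × 5880 / 1400.516 = 0.68 s.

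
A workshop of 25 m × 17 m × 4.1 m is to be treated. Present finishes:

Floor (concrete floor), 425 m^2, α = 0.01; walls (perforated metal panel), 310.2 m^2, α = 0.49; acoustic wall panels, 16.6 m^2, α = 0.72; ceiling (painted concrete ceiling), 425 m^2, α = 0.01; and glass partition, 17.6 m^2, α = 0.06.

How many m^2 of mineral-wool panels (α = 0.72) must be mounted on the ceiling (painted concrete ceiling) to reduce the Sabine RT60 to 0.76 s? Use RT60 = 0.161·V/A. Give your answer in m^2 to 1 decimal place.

A₁ = Σ Sᵢαᵢ = 425·0.01 + 310.2·0.49 + 16.6·0.72 + 425·0.01 + 17.6·0.06 = 173.506 sabins.
Required A₂ = 0.161·1742.5/0.76 = 369.135 sabins.
ΔA needed = 369.135 − 173.506 = 195.629 sabins.
Net gain per m^2: Δα = 0.72 − 0.01 = 0.71.
Panel area = 195.629 / 0.71 = 275.5 m^2.

275.5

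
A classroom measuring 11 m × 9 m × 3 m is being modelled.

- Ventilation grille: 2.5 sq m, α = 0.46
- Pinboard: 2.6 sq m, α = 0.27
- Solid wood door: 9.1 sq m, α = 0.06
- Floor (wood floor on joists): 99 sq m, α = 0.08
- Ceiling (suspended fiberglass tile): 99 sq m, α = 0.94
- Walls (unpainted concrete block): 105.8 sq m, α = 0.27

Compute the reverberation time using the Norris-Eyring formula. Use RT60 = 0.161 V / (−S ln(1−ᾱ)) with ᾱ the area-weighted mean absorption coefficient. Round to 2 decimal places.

0.28 sec

S = Σ Sᵢ = 318.0 sq m.
Absorption A = 2.5×0.46 + 2.6×0.27 + 9.1×0.06 + 99×0.08 + 99×0.94 + 105.8×0.27 = 131.944 sabins.
ᾱ = 131.944 / 318.0 = 0.4149.
−S·ln(1−ᾱ) = −318.0 × ln(1 − 0.4149) = 170.439.
V = 11 × 9 × 3 = 297 m³.
RT60 = 0.161 × 297 / 170.439 = 0.28 s.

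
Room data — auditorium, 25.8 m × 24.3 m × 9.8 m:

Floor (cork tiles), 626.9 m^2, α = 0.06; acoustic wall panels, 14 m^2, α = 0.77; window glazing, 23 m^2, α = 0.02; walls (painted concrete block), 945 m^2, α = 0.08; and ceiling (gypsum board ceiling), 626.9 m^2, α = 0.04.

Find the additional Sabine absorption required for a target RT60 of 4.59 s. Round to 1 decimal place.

Total absorption A₁ = 626.9×0.06 + 14×0.77 + 23×0.02 + 945×0.08 + 626.9×0.04
  = 37.614 + 10.780 + 0.460 + 75.600 + 25.076 = 149.530 m^2 sabins.
V = 6144.012 m³. Required absorption A₂ = 0.161 × 6144.012 / 4.59 = 215.509 sabins.
Shortfall: 215.509 − 149.530 = 66.0 sabins.

66.0 sabins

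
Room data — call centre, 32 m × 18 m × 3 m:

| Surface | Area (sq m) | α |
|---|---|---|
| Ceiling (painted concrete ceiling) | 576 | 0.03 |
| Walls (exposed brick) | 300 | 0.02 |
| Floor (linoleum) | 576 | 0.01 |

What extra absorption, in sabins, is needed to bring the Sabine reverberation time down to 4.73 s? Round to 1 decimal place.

Total absorption A₁ = 576×0.03 + 300×0.02 + 576×0.01
  = 17.280 + 6.000 + 5.760 = 29.040 sq m sabins.
V = 1728 m³. Required absorption A₂ = 0.161 × 1728 / 4.73 = 58.818 sabins.
Additional absorption ΔA = 58.818 − 29.040 = 29.8 sabins.

29.8 sabins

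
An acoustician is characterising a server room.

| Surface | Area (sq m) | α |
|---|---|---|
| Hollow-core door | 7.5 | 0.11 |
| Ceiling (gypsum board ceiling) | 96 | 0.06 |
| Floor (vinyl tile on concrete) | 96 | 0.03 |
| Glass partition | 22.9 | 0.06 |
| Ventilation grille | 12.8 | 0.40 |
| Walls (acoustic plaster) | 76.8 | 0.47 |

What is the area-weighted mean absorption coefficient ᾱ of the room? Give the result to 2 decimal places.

0.17

Total surface area S = 312.0 sq m.
Weighted sum Σ Sα = 52.055.
ᾱ = 52.055 / 312.0 = 0.17.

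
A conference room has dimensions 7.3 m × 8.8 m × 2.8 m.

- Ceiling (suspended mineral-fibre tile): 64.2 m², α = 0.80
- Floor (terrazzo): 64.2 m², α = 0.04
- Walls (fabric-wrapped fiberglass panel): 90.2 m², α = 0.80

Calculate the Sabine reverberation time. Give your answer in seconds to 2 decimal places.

0.23 sec

A = Σ Sᵢαᵢ = 64.2·0.80 + 64.2·0.04 + 90.2·0.80 = 126.088 sabins.
Room volume: 179.872 m³.
RT60 = 0.161 · V / A = 0.161 × 179.872 / 126.088 = 0.23 s.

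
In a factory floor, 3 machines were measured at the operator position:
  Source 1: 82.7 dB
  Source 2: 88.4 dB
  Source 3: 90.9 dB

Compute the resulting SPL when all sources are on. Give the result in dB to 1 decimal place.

Σ 10^(Lᵢ/10) = 2.108e+09.
Combined level = 10 log₁₀(2.108e+09) = 93.2 dB.

93.2 dB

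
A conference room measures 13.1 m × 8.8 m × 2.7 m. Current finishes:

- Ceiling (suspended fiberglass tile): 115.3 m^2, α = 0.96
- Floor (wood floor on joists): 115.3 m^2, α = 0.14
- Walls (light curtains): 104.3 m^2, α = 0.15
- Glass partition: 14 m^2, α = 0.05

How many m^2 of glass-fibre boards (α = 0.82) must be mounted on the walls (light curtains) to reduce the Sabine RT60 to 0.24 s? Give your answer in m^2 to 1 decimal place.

97.9

A₁ = Σ Sᵢαᵢ = 115.3×0.96 + 115.3×0.14 + 104.3×0.15 + 14×0.05 = 143.175 sabins.
V = 311.256 m³. Target absorption A₂ = 0.161 × 311.256 / 0.24 = 208.801 sabins.
ΔA needed = 208.801 − 143.175 = 65.626 sabins.
Each m^2 of panel replacing the walls (light curtains) adds (0.82 − 0.15) = 0.67 sabins.
Area = ΔA/Δα = 65.626/0.67 = 97.9 m^2.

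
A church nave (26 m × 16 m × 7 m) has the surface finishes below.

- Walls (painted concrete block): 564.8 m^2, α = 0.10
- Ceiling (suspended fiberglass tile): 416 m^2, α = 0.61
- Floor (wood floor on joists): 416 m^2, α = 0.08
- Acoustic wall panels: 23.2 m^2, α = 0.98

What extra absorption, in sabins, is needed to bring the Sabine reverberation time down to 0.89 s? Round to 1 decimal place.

160.5 sabins

Total absorption A₁ = 564.8·0.10 + 416·0.61 + 416·0.08 + 23.2·0.98
  = 56.480 + 253.760 + 33.280 + 22.736 = 366.256 m^2 sabins.
V = 2912 m³. Required absorption A₂ = 0.161 × 2912 / 0.89 = 526.778 sabins.
Shortfall: 526.778 − 366.256 = 160.5 sabins.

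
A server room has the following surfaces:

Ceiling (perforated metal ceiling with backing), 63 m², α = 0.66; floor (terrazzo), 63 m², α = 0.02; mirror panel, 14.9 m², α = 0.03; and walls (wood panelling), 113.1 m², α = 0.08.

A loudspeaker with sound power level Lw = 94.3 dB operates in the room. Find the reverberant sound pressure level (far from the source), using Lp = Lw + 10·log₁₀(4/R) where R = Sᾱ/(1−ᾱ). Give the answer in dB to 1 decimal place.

A = 52.335 sabins; S = 254.0 m².
ᾱ = 52.335/254.0 = 0.2060; R = Sᾱ/(1−ᾱ) = 52.335/(1−0.2060) = 65.913 m².
Lp = 94.3 + 10·log₁₀(4/65.913) = 94.3 + (-12.17) = 82.1 dB.

82.1 dB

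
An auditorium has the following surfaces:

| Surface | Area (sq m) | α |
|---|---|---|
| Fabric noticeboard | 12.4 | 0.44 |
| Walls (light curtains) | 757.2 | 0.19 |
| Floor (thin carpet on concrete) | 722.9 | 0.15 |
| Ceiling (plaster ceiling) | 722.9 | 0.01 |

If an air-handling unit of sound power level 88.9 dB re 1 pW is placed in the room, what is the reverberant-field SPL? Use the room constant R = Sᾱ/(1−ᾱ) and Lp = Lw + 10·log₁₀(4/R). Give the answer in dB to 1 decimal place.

70.1 dB

A = 264.988 sabins; S = 2215.4 sq m.
ᾱ = 0.1196, so room constant R = A/(1−ᾱ) = 300.986 sq m.
Lp = 88.9 + 10·log₁₀(4/300.986) = 88.9 + (-18.76) = 70.1 dB.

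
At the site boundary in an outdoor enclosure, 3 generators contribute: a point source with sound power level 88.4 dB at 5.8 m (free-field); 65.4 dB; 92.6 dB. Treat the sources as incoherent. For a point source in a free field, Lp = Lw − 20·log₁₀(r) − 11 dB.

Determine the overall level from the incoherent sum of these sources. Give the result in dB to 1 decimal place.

92.6 dB

Source at 5.8 m: Lp = 88.4 − 20·log₁₀(5.8) − 11 = 62.1 dB.
Σ 10^(Lᵢ/10) = 1.825e+09.
L_total = 10·log₁₀(1.825e+09) = 92.6 dB.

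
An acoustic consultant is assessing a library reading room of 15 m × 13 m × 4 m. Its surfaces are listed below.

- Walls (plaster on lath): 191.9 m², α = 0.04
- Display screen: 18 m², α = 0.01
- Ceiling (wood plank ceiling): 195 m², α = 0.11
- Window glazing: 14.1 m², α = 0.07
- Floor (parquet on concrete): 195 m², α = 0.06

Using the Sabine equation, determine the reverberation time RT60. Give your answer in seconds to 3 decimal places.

2.990 s

Summing Sᵢαᵢ: 7.676 + 0.180 + 21.450 + 0.987 + 11.700 → A = 41.993 sabins.
V = 15·13·4 = 780 m³.
Sabine: RT60 = 0.161 × 780 / 41.993 = 2.990 s.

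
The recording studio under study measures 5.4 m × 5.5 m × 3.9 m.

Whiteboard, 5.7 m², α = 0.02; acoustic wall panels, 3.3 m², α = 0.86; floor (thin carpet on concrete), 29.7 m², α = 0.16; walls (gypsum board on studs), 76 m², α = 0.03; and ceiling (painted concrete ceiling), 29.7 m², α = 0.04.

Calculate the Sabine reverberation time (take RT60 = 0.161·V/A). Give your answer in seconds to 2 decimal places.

1.67 s

Total absorption A = 5.7×0.02 + 3.3×0.86 + 29.7×0.16 + 76×0.03 + 29.7×0.04
  = 0.114 + 2.838 + 4.752 + 2.280 + 1.188 = 11.172 m² sabins.
V = 5.4·5.5·3.9 = 115.83 m³.
T = 0.161 V/A = 0.161·115.83/11.172 = 1.67 s.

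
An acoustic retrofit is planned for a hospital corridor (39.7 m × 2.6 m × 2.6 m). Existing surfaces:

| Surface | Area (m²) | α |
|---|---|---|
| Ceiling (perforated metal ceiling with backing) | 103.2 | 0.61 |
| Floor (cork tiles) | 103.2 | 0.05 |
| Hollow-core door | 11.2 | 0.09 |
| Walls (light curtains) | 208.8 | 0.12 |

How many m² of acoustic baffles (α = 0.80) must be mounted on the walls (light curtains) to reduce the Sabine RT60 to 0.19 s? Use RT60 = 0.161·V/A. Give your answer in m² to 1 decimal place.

Summing Sᵢαᵢ: 62.952 + 5.160 + 1.008 + 25.056 → A₁ = 94.176 sabins.
Required A₂ = 0.161·268.372/0.19 = 227.410 sabins.
ΔA needed = 227.410 − 94.176 = 133.234 sabins.
Each m² of panel replacing the walls (light curtains) adds (0.80 − 0.12) = 0.68 sabins.
Panel area = 133.234 / 0.68 = 195.9 m².

195.9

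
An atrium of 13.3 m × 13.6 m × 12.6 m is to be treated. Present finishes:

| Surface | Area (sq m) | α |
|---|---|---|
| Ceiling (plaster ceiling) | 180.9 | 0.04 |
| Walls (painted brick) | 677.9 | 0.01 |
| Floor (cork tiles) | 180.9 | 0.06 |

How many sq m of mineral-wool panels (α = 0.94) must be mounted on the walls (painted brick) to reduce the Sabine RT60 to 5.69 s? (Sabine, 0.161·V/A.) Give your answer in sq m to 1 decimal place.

Equivalent absorption area: A₁ = 180.9×0.04 + 677.9×0.01 + 180.9×0.06 = 24.869 sq m.
Required A₂ = 0.161·2279.088/5.69 = 64.487 sabins.
Absorption to add: 64.487 − 24.869 = 39.618 sabins.
Net gain per sq m: Δα = 0.94 − 0.01 = 0.93.
Area = ΔA/Δα = 39.618/0.93 = 42.6 sq m.

42.6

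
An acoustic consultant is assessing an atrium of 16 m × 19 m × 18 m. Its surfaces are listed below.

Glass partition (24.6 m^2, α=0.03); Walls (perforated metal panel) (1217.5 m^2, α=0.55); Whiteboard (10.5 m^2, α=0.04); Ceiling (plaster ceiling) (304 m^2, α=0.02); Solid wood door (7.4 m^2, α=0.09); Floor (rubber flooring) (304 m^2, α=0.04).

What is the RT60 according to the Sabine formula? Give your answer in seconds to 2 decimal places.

1.28 s

Summing Sᵢαᵢ: 0.738 + 669.625 + 0.420 + 6.080 + 0.666 + 12.160 → A = 689.689 sabins.
V = 16·19·18 = 5472 m³.
Sabine: RT60 = 0.161 × 5472 / 689.689 = 1.28 s.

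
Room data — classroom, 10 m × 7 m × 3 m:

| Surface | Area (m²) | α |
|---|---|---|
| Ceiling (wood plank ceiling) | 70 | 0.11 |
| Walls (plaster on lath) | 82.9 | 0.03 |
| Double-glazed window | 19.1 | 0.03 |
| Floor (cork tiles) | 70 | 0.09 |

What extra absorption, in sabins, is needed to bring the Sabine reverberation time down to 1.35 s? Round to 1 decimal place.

Total absorption A₁ = 70×0.11 + 82.9×0.03 + 19.1×0.03 + 70×0.09
  = 7.700 + 2.487 + 0.573 + 6.300 = 17.060 m² sabins.
V = 210 m³. Required absorption A₂ = 0.161 × 210 / 1.35 = 25.044 sabins.
Shortfall: 25.044 − 17.060 = 8.0 sabins.

8.0 sabins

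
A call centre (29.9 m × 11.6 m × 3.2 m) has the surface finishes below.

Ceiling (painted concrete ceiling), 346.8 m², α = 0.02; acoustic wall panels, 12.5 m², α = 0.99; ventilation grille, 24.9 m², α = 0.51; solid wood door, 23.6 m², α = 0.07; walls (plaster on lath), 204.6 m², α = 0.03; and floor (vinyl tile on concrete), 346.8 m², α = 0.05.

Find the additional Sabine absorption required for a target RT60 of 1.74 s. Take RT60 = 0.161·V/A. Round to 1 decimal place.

45.6 sabins

A₁ = Σ Sᵢαᵢ = 346.8×0.02 + 12.5×0.99 + 24.9×0.51 + 23.6×0.07 + 204.6×0.03 + 346.8×0.05 = 57.140 sabins.
V = 1109.888 m³. Required absorption A₂ = 0.161 × 1109.888 / 1.74 = 102.697 sabins.
Shortfall: 102.697 − 57.140 = 45.6 sabins.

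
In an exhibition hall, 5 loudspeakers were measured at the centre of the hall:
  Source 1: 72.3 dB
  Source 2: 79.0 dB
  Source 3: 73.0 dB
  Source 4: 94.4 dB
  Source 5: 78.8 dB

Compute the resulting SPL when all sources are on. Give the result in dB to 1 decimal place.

Converting to relative power and adding: 10^(72.3/10) + 10^(79.0/10) + 10^(73.0/10) + 10^(94.4/10) + 10^(78.8/10) = 2.946e+09.
Combined level = 10 log₁₀(2.946e+09) = 94.7 dB.

94.7 dB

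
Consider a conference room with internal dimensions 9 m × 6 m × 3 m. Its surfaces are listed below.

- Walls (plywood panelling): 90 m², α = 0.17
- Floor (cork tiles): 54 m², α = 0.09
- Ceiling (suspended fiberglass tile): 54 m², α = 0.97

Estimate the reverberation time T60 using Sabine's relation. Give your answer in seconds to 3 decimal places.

0.360 seconds

Summing Sᵢαᵢ: 15.300 + 4.860 + 52.380 → A = 72.540 sabins.
Room volume: 162 m³.
T = 0.161 V/A = 0.161·162/72.540 = 0.360 s.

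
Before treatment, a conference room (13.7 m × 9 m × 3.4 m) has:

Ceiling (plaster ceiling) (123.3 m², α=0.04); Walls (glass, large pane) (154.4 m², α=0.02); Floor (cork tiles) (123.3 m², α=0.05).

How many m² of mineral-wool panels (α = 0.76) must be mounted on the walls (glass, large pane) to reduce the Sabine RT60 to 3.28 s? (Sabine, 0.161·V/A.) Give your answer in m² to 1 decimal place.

Total absorption A₁ = 123.3·0.04 + 154.4·0.02 + 123.3·0.05
  = 4.932 + 3.088 + 6.165 = 14.185 m² sabins.
Required A₂ = 0.161·419.22/3.28 = 20.578 sabins.
ΔA needed = 20.578 − 14.185 = 6.393 sabins.
Each m² of panel replacing the walls (glass, large pane) adds (0.76 − 0.02) = 0.74 sabins.
Area = ΔA/Δα = 6.393/0.74 = 8.6 m².

8.6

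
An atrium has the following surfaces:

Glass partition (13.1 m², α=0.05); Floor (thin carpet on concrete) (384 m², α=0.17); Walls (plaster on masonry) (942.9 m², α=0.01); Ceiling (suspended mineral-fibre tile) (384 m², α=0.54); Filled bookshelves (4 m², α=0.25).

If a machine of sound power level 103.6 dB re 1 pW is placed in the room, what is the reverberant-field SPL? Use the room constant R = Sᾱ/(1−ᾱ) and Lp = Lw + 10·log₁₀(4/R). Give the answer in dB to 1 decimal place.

A = 283.724 sabins; S = 1728.0 m².
ᾱ = 283.724/1728.0 = 0.1642; R = Sᾱ/(1−ᾱ) = 283.724/(1−0.1642) = 339.464 m².
Lp = Lw + 10 log₁₀(4/R) = 103.6 -19.29 = 84.3 dB.

84.3 dB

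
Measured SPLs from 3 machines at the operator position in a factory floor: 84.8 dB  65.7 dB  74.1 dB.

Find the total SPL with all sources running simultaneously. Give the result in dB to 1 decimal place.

85.2 dB

Σ 10^(Lᵢ/10) = 3.314e+08.
L_total = 10·log₁₀(3.314e+08) = 85.2 dB.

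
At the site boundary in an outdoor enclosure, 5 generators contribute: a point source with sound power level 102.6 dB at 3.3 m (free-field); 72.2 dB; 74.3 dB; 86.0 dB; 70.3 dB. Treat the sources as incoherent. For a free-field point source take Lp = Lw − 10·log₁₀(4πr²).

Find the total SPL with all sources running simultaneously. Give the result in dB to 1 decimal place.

Source at 3.3 m: Lp = 102.6 − 10·log₁₀(4π·3.3²) = 102.6 − 10·log₁₀(136.848) = 81.2 dB.
Sum in the linear (power) domain: Σ 10^(Lᵢ/10) = 10^(81.2/10) + 10^(72.2/10) + 10^(74.3/10) + 10^(86.0/10) + 10^(70.3/10) = 5.842e+08.
L_total = 10·log₁₀(5.842e+08) = 87.7 dB.

87.7 dB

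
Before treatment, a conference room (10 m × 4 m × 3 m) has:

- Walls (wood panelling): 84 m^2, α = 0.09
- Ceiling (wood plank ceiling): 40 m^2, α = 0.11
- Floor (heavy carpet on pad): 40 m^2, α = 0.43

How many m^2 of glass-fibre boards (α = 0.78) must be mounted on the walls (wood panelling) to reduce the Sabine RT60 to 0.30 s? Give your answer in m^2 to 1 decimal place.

51.1

Summing Sᵢαᵢ: 7.560 + 4.400 + 17.200 → A₁ = 29.160 sabins.
Required A₂ = 0.161·120/0.30 = 64.400 sabins.
Absorption to add: 64.400 − 29.160 = 35.240 sabins.
Each m^2 of panel replacing the walls (wood panelling) adds (0.78 − 0.09) = 0.69 sabins.
Panel area = 35.240 / 0.69 = 51.1 m^2.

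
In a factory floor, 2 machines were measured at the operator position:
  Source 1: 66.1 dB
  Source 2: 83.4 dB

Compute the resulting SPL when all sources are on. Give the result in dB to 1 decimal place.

Sum in the linear (power) domain: Σ 10^(Lᵢ/10) = 10^(66.1/10) + 10^(83.4/10) = 2.228e+08.
Combined level = 10 log₁₀(2.228e+08) = 83.5 dB.

83.5 dB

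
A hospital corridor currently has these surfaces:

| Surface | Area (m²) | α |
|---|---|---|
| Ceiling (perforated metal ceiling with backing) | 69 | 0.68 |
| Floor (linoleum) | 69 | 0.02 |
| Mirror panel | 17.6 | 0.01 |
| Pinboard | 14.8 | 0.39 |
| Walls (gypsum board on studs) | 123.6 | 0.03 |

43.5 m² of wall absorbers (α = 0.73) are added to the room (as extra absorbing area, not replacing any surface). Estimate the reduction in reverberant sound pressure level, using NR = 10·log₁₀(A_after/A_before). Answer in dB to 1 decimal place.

1.9 dB

Summing Sᵢαᵢ: 46.920 + 1.380 + 0.176 + 5.772 + 3.708 → A_before = 57.956 sabins.
Treatment contributes 43.5·0.73 = 31.755 sabins.
New total A_after = 89.711 sabins.
Reduction = 10 log₁₀(A_after/A_before) = 10 log₁₀(1.5479) = 1.9 dB.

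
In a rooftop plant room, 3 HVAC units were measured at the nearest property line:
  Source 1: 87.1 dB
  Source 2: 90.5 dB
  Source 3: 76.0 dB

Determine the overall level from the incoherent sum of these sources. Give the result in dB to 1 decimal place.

Converting to relative power and adding: 10^(87.1/10) + 10^(90.5/10) + 10^(76.0/10) = 1.675e+09.
Combined level = 10 log₁₀(1.675e+09) = 92.2 dB.

92.2 dB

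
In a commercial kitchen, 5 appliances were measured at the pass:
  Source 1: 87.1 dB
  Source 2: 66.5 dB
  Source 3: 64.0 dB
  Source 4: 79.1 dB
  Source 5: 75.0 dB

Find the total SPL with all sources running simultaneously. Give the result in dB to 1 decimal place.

Converting to relative power and adding: 10^(87.1/10) + 10^(66.5/10) + 10^(64.0/10) + 10^(79.1/10) + 10^(75.0/10) = 6.327e+08.
Combined level = 10 log₁₀(6.327e+08) = 88.0 dB.

88.0 dB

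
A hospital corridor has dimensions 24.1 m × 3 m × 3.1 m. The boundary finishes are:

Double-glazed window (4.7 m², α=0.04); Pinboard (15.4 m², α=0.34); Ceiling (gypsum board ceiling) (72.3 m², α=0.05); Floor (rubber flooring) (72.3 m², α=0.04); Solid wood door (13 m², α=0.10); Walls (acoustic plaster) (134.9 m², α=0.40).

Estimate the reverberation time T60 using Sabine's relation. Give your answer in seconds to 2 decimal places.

Equivalent absorption area: A = 4.7×0.04 + 15.4×0.34 + 72.3×0.05 + 72.3×0.04 + 13×0.10 + 134.9×0.40 = 67.191 m².
Volume V = 24.1 × 3 × 3.1 = 224.13 m³.
RT60 = 0.161 · V / A = 0.161 × 224.13 / 67.191 = 0.54 s.

0.54 sec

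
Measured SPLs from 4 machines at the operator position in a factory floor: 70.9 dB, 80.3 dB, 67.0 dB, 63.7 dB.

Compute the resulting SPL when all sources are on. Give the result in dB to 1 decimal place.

81.0 dB

Σ 10^(Lᵢ/10) = 1.268e+08.
Combined level = 10 log₁₀(1.268e+08) = 81.0 dB.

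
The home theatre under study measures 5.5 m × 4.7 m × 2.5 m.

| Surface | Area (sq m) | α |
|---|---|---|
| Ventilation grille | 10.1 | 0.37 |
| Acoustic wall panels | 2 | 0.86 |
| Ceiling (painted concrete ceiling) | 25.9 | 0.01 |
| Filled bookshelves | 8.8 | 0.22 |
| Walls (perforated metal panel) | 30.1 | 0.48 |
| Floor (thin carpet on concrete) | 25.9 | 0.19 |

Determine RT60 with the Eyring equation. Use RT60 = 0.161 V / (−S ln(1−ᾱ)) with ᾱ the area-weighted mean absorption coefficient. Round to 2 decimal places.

0.33 sec

S = Σ Sᵢ = 102.8 sq m.
Absorption A = 10.1·0.37 + 2·0.86 + 25.9·0.01 + 8.8·0.22 + 30.1·0.48 + 25.9·0.19 = 27.021 sabins.
ᾱ = 27.021 / 102.8 = 0.2629.
−S·ln(1−ᾱ) = −102.8 × ln(1 − 0.2629) = 31.357.
V = 5.5 × 4.7 × 2.5 = 64.625 m³.
T = 0.161·V/[−S·ln(1−ᾱ)] = 0.161·64.625/31.357 = 0.33 s.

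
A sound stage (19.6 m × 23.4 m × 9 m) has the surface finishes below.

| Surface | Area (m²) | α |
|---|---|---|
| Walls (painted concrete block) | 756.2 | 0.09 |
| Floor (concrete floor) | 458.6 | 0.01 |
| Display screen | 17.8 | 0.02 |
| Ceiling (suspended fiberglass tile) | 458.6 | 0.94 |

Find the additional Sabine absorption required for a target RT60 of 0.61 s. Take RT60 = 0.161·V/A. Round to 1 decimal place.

Equivalent absorption area: A₁ = 756.2×0.09 + 458.6×0.01 + 17.8×0.02 + 458.6×0.94 = 504.084 m².
Target A₂ = 0.161·4127.76/0.61 = 1089.458 sabins (V = 4127.76 m³).
Shortfall: 1089.458 − 504.084 = 585.4 sabins.

585.4 sabins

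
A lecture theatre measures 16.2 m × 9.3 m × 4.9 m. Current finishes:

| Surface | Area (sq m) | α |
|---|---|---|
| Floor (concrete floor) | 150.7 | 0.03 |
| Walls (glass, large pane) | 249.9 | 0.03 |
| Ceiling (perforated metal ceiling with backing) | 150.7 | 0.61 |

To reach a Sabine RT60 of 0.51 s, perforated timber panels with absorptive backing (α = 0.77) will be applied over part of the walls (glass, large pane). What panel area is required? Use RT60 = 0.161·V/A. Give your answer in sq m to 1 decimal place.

A₁ = Σ Sᵢαᵢ = 150.7×0.03 + 249.9×0.03 + 150.7×0.61 = 103.945 sabins.
V = 738.234 m³. Target absorption A₂ = 0.161 × 738.234 / 0.51 = 233.050 sabins.
ΔA needed = 233.050 − 103.945 = 129.105 sabins.
Each sq m of panel replacing the walls (glass, large pane) adds (0.77 − 0.03) = 0.74 sabins.
Panel area = 129.105 / 0.74 = 174.5 sq m.

174.5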